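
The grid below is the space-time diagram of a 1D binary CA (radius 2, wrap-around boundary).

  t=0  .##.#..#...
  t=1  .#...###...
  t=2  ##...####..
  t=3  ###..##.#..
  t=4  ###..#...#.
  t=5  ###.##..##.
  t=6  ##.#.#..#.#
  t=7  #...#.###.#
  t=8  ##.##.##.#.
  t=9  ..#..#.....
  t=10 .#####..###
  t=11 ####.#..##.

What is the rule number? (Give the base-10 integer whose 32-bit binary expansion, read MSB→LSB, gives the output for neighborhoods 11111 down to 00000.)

  [31] ##### => #  t=10,i=3
  [30] ####. => .  t=2,i=7
  [29] ###.# => .  t=5,i=2
  [28] ###.. => #  t=1,i=7
  [27] ##.## => #  t=5,i=3
  [26] ##.#. => .  t=0,i=3
  [25] ##..# => .  t=2,i=9
  [24] ##... => #  t=1,i=8
  [23] #.### => #  t=4,i=0
  [22] #.##. => .  t=5,i=4
  [21] #.#.# => .  t=6,i=3
  [20] #.#.. => .  t=0,i=4
  [19] #..## => .  t=2,i=10
  [18] #..#. => #  t=0,i=6
  [17] #...# => .  t=1,i=3
  [16] #.... => .  t=0,i=9
  [15] .#### => #  t=2,i=6
  [14] .###. => #  t=1,i=6
  [13] .##.# => .  t=0,i=2
  [12] .##.. => #  t=2,i=1
  [11] .#.## => .  t=4,i=10
  [10] .#.#. => #  t=6,i=4
  [9] .#..# => #  t=0,i=5
  [8] .#... => .  t=0,i=8
  [7] ..### => #  t=1,i=5
  [6] ..##. => #  t=0,i=1
  [5] ..#.# => #  t=4,i=9
  [4] ..#.. => #  t=0,i=7
  [3] ...## => .  t=0,i=0
  [2] ...#. => #  t=1,i=0
  [1] ....# => .  t=0,i=10
  [0] ..... => #  t=9,i=8
  bits 10011001100001001101011011110101 = 2575619829

2575619829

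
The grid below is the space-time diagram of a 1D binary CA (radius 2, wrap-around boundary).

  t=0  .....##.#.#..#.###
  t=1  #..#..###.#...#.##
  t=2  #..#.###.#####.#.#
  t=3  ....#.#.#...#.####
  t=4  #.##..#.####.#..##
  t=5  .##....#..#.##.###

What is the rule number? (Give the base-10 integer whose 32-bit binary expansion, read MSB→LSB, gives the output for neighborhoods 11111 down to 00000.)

  [31] ##### => .  t=2,i=11
  [30] ####. => #  t=2,i=12
  [29] ###.# => .  t=1,i=8
  [28] ###.. => #  t=0,i=17
  [27] ##.## => #  t=2,i=8
  [26] ##.#. => #  t=0,i=7
  [25] ##..# => .  t=1,i=1
  [24] ##... => #  t=0,i=0
  [23] #.### => .  t=0,i=15
  [22] #.##. => #  t=2,i=17
  [21] #.#.# => #  t=0,i=8
  [20] #.#.. => #  t=0,i=10
  [19] #..## => #  t=1,i=5
  [18] #..#. => .  t=0,i=12
  [17] #...# => #  t=1,i=12
  [16] #.... => .  t=0,i=1
  [15] .#### => .  t=2,i=10
  [14] .###. => #  t=0,i=16
  [13] .##.# => #  t=0,i=6
  [12] .##.. => .  t=2,i=0
  [11] .#.## => #  t=0,i=14
  [10] .#.#. => .  t=0,i=9
  [9] .#..# => .  t=0,i=11
  [8] .#... => #  t=1,i=11
  [7] ..### => #  t=1,i=6
  [6] ..##. => .  t=0,i=5
  [5] ..#.# => .  t=0,i=13
  [4] ..#.. => #  t=1,i=3
  [3] ...## => .  t=0,i=4
  [2] ...#. => #  t=1,i=13
  [1] ....# => #  t=0,i=3
  [0] ..... => .  t=0,i=2
  bits 01011101011110100110100110010110 = 1568303510

1568303510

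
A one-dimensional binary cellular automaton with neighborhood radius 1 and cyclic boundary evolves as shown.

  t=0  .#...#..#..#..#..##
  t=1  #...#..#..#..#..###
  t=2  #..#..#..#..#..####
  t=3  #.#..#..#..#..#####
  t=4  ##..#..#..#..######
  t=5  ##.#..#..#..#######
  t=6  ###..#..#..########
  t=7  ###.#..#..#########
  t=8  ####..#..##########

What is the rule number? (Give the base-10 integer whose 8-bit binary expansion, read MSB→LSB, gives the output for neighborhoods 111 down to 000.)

234

  ### -> #   bit 7 = 1  t=1,i=17
  ##. -> #   bit 6 = 1  t=0,i=18
  #.# -> #   bit 5 = 1  t=0,i=0
  #.. -> .   bit 4 = 0  t=0,i=2
  .## -> #   bit 3 = 1  t=0,i=17
  .#. -> .   bit 2 = 0  t=0,i=1
  ..# -> #   bit 1 = 1  t=0,i=4
  ... -> .   bit 0 = 0  t=0,i=3
  bits 11101010 = 234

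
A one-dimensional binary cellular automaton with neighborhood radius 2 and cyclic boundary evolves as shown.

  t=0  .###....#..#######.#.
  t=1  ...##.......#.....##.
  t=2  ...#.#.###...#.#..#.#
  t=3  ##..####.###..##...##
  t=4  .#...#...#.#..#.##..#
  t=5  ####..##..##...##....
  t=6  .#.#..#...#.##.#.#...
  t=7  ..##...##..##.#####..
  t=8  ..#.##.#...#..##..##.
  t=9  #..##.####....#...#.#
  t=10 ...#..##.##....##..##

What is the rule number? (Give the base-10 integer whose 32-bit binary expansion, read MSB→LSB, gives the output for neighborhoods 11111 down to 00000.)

  [31] ##### => .  t=0,i=13
  [30] ####. => .  t=0,i=16
  [29] ###.# => .  t=0,i=17
  [28] ###.. => #  t=0,i=3
  [27] ##.## => .  t=3,i=8
  [26] ##.#. => #  t=0,i=18
  [25] ##..# => .  t=3,i=2
  [24] ##... => #  t=0,i=4
  [23] #.### => #  t=2,i=7
  [22] #.##. => #  t=4,i=16
  [21] #.#.# => #  t=2,i=5
  [20] #.#.. => #  t=0,i=19
  [19] #..## => .  t=0,i=0
  [18] #..#. => .  t=2,i=17
  [17] #...# => #  t=2,i=1
  [16] #.... => .  t=0,i=5
  [15] .#### => #  t=0,i=12
  [14] .###. => .  t=0,i=2
  [13] .##.# => .  t=6,i=13
  [12] .##.. => .  t=1,i=4
  [11] .#.## => #  t=2,i=6
  [10] .#.#. => #  t=2,i=4
  [9] .#..# => .  t=0,i=9
  [8] .#... => #  t=1,i=13
  [7] ..### => .  t=0,i=1
  [6] ..##. => #  t=1,i=3
  [5] ..#.# => .  t=2,i=3
  [4] ..#.. => .  t=0,i=8
  [3] ...## => .  t=1,i=2
  [2] ...#. => .  t=0,i=7
  [1] ....# => .  t=0,i=6
  [0] ..... => #  t=1,i=7
  bits 00010101111100101000110101000001 = 368217409

368217409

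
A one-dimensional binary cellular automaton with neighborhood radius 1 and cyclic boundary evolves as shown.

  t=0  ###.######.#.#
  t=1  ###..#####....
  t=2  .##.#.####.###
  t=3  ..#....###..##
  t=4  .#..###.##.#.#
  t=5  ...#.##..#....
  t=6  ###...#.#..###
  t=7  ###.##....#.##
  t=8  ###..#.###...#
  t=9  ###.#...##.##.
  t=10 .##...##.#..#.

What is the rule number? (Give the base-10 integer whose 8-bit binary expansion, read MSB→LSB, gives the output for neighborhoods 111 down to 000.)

195

  ###|#  b7=1 t=0,i=0
  ##.|#  b6=1 t=0,i=2
  #.#|.  b5=0 t=0,i=3
  #..|.  b4=0 t=1,i=3
  .##|.  b3=0 t=0,i=4
  .#.|.  b2=0 t=0,i=11
  ..#|#  b1=1 t=1,i=4
  ...|#  b0=1 t=1,i=11
  bits 11000011 = 195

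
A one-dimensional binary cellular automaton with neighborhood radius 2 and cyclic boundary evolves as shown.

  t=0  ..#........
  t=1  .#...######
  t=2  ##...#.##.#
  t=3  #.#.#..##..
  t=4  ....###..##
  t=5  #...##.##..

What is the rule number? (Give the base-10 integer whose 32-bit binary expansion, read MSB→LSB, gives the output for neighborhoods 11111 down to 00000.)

2807849605

  [31] ##### => #  t=1,i=7
  [30] ####. => .  t=1,i=9
  [29] ###.# => #  t=1,i=10
  [28] ###.. => .  t=2,i=1
  [27] ##.## => .  t=2,i=9
  [26] ##.#. => #  t=1,i=0
  [25] ##..# => #  t=3,i=9
  [24] ##... => #  t=2,i=2
  [23] #.### => .  t=2,i=10
  [22] #.##. => #  t=2,i=7
  [21] #.#.# => .  t=3,i=2
  [20] #.#.. => #  t=1,i=1
  [19] #..## => #  t=3,i=6
  [18] #..#. => #  t=3,i=10
  [17] #...# => .  t=1,i=3
  [16] #.... => .  t=0,i=4
  [15] .#### => .  t=1,i=6
  [14] .###. => #  t=2,i=0
  [13] .##.# => #  t=2,i=8
  [12] .##.. => .  t=3,i=8
  [11] .#.## => .  t=2,i=6
  [10] .#.#. => .  t=3,i=1
  [9] .#..# => #  t=3,i=5
  [8] .#... => .  t=0,i=3
  [7] ..### => #  t=1,i=5
  [6] ..##. => .  t=3,i=7
  [5] ..#.# => .  t=2,i=5
  [4] ..#.. => .  t=0,i=2
  [3] ...## => .  t=1,i=4
  [2] ...#. => #  t=0,i=1
  [1] ....# => .  t=0,i=0
  [0] ..... => #  t=0,i=5
  bits 10100111010111000110001010000101 = 2807849605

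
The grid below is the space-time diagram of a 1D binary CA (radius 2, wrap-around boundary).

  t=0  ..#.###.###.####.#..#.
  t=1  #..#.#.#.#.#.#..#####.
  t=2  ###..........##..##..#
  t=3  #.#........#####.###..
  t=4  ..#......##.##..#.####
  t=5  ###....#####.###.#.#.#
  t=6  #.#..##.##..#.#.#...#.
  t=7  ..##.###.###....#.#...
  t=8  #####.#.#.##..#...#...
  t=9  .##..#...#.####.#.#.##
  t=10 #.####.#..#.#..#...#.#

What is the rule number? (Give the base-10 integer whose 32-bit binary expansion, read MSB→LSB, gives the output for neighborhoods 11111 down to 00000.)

  [31] ##### => #  t=1,i=18
  [30] ####. => .  t=0,i=14
  [29] ###.# => .  t=0,i=6
  [28] ###.. => #  t=2,i=2
  [27] ##.## => #  t=0,i=7
  [26] ##.#. => #  t=0,i=16
  [25] ##..# => #  t=2,i=15
  [24] ##... => .  t=2,i=3
  [23] #.### => .  t=0,i=4
  [22] #.##. => .  t=4,i=12
  [21] #.#.# => .  t=1,i=5
  [20] #.#.. => #  t=0,i=17
  [19] #..## => .  t=1,i=15
  [18] #..#. => #  t=0,i=19
  [17] #...# => #  t=0,i=0
  [16] #.... => .  t=2,i=4
  [15] .#### => #  t=0,i=13
  [14] .###. => #  t=0,i=5
  [13] .##.# => #  t=4,i=10
  [12] .##.. => #  t=2,i=14
  [11] .#.## => #  t=0,i=3
  [10] .#.#. => .  t=1,i=4
  [9] .#..# => #  t=0,i=18
  [8] .#... => .  t=0,i=21
  [7] ..### => .  t=1,i=16
  [6] ..##. => #  t=2,i=13
  [5] ..#.# => .  t=0,i=2
  [4] ..#.. => #  t=0,i=20
  [3] ...## => #  t=2,i=12
  [2] ...#. => .  t=0,i=1
  [1] ....# => #  t=2,i=11
  [0] ..... => .  t=2,i=5
  bits 10011110000101101111101001011010 = 2652306010

2652306010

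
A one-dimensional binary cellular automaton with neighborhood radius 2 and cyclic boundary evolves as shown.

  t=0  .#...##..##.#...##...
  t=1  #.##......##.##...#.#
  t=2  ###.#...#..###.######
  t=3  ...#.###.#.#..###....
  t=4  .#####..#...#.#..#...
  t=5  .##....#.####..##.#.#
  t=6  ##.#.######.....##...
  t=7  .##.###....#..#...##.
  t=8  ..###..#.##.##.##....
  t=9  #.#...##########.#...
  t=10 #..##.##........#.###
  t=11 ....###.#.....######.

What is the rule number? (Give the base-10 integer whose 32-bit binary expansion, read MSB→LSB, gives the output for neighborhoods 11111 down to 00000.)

  nb #####: next=.  (t=2,i=0, bit31=0)
  nb ####.: next=.  (t=2,i=1, bit30=0)
  nb ###.#: next=.  (t=2,i=2, bit29=0)
  nb ###..: next=.  (t=3,i=16, bit28=0)
  nb ##.##: next=#  (t=1,i=1, bit27=1)
  nb ##.#.: next=#  (t=0,i=11, bit26=1)
  nb ##..#: next=.  (t=0,i=7, bit25=0)
  nb ##...: next=#  (t=0,i=18, bit24=1)
  nb #.###: next=#  (t=2,i=15, bit23=1)
  nb #.##.: next=#  (t=1,i=2, bit22=1)
  nb #.#.#: next=.  (t=3,i=9, bit21=0)
  nb #.#..: next=.  (t=0,i=12, bit20=0)
  nb #..##: next=.  (t=0,i=8, bit19=0)
  nb #..#.: next=#  (t=4,i=7, bit18=1)
  nb #...#: next=#  (t=0,i=3, bit17=1)
  nb #....: next=.  (t=0,i=19, bit16=0)
  nb .####: next=#  (t=2,i=16, bit15=1)
  nb .###.: next=.  (t=2,i=12, bit14=0)
  nb .##.#: next=#  (t=0,i=10, bit13=1)
  nb .##..: next=.  (t=0,i=6, bit12=0)
  nb .#.##: next=#  (t=1,i=19, bit11=1)
  nb .#.#.: next=.  (t=3,i=10, bit10=0)
  nb .#..#: next=#  (t=2,i=9, bit9=1)
  nb .#...: next=#  (t=0,i=2, bit8=1)
  nb ..###: next=#  (t=2,i=11, bit7=1)
  nb ..##.: next=.  (t=0,i=5, bit6=0)
  nb ..#.#: next=#  (t=1,i=18, bit5=1)
  nb ..#..: next=.  (t=0,i=1, bit4=0)
  nb ...##: next=.  (t=0,i=4, bit3=0)
  nb ...#.: next=#  (t=0,i=0, bit2=1)
  nb ....#: next=#  (t=0,i=20, bit1=1)
  nb .....: next=.  (t=1,i=6, bit0=0)
  bits 00001101110001101010101110100110 = 231123878

231123878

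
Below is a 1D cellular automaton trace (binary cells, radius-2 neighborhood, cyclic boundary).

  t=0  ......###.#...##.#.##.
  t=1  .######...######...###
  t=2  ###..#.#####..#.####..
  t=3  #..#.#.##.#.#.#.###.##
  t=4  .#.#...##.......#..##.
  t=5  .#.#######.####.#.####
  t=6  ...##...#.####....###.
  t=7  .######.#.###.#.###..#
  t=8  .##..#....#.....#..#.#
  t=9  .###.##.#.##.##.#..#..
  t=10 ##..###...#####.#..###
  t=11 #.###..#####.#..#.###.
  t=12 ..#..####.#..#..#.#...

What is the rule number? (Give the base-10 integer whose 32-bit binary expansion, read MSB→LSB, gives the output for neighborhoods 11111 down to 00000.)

  nb #####: next=.  (t=1,i=3, bit31=0)
  nb ####.: next=#  (t=1,i=5, bit30=1)
  nb ###.#: next=.  (t=0,i=8, bit29=0)
  nb ###..: next=.  (t=1,i=6, bit28=0)
  nb ##.##: next=#  (t=1,i=0, bit27=1)
  nb ##.#.: next=.  (t=0,i=9, bit26=0)
  nb ##..#: next=#  (t=2,i=3, bit25=1)
  nb ##...: next=#  (t=0,i=21, bit24=1)
  nb #.###: next=#  (t=1,i=1, bit23=1)
  nb #.##.: next=#  (t=0,i=19, bit22=1)
  nb #.#.#: next=.  (t=0,i=17, bit21=0)
  nb #.#..: next=#  (t=0,i=10, bit20=1)
  nb #..##: next=#  (t=2,i=21, bit19=1)
  nb #..#.: next=.  (t=2,i=4, bit18=0)
  nb #...#: next=#  (t=0,i=12, bit17=1)
  nb #....: next=.  (t=0,i=0, bit16=0)
  nb .####: next=#  (t=1,i=2, bit15=1)
  nb .###.: next=.  (t=0,i=7, bit14=0)
  nb .##.#: next=#  (t=0,i=15, bit13=1)
  nb .##..: next=#  (t=0,i=20, bit12=1)
  nb .#.##: next=.  (t=0,i=18, bit11=0)
  nb .#.#.: next=.  (t=3,i=4, bit10=0)
  nb .#..#: next=.  (t=4,i=17, bit9=0)
  nb .#...: next=#  (t=0,i=11, bit8=1)
  nb ..###: next=#  (t=0,i=6, bit7=1)
  nb ..##.: next=#  (t=0,i=14, bit6=1)
  nb ..#.#: next=#  (t=2,i=5, bit5=1)
  nb ..#..: next=#  (t=4,i=16, bit4=1)
  nb ...##: next=#  (t=0,i=5, bit3=1)
  nb ...#.: next=.  (t=4,i=15, bit2=0)
  nb ....#: next=#  (t=0,i=4, bit1=1)
  nb .....: next=#  (t=0,i=1, bit0=1)
  bits 01001011110110101011000111111011 = 1272623611

1272623611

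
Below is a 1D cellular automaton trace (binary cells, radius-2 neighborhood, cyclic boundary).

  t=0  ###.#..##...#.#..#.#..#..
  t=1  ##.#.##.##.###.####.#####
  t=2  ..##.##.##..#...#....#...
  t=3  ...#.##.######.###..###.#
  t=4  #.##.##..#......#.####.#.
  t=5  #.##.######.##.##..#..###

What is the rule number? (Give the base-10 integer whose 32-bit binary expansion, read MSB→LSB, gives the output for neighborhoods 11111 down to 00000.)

  nb #####: next=.  (t=1,i=22, bit31=0)
  nb ####.: next=.  (t=1,i=0, bit30=0)
  nb ###.#: next=.  (t=0,i=2, bit29=0)
  nb ###..: next=.  (t=3,i=17, bit28=0)
  nb ##.##: next=.  (t=1,i=7, bit27=0)
  nb ##.#.: next=#  (t=0,i=3, bit26=1)
  nb ##..#: next=#  (t=2,i=10, bit25=1)
  nb ##...: next=#  (t=0,i=9, bit24=1)
  nb #.###: next=.  (t=1,i=11, bit23=0)
  nb #.##.: next=#  (t=1,i=5, bit22=1)
  nb #.#.#: next=#  (t=1,i=3, bit21=1)
  nb #.#..: next=.  (t=0,i=4, bit20=0)
  nb #..##: next=#  (t=0,i=6, bit19=1)
  nb #..#.: next=#  (t=0,i=16, bit18=1)
  nb #...#: next=.  (t=0,i=10, bit17=0)
  nb #....: next=.  (t=2,i=18, bit16=0)
  nb .####: next=#  (t=1,i=16, bit15=1)
  nb .###.: next=#  (t=0,i=1, bit14=1)
  nb .##.#: next=#  (t=1,i=6, bit13=1)
  nb .##..: next=#  (t=0,i=8, bit12=1)
  nb .#.##: next=.  (t=1,i=4, bit11=0)
  nb .#.#.: next=#  (t=0,i=13, bit10=1)
  nb .#..#: next=#  (t=0,i=5, bit9=1)
  nb .#...: next=#  (t=2,i=13, bit8=1)
  nb ..###: next=#  (t=0,i=0, bit7=1)
  nb ..##.: next=.  (t=0,i=7, bit6=0)
  nb ..#.#: next=#  (t=0,i=12, bit5=1)
  nb ..#..: next=#  (t=0,i=22, bit4=1)
  nb ...##: next=.  (t=2,i=1, bit3=0)
  nb ...#.: next=#  (t=0,i=11, bit2=1)
  nb ....#: next=.  (t=2,i=0, bit1=0)
  nb .....: next=#  (t=2,i=24, bit0=1)
  bits 00000111011011001111011110110101 = 124581813

124581813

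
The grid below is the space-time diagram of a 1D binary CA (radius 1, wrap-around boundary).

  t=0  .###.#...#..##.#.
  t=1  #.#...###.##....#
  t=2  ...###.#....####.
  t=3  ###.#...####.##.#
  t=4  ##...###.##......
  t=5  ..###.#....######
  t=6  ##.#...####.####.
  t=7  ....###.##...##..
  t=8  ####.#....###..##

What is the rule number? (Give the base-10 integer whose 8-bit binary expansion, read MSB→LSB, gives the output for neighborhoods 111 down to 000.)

147

  nb ###: next=#  (t=0,i=2, bit7=1)
  nb ##.: next=.  (t=0,i=3, bit6=0)
  nb #.#: next=.  (t=0,i=4, bit5=0)
  nb #..: next=#  (t=0,i=6, bit4=1)
  nb .##: next=.  (t=0,i=1, bit3=0)
  nb .#.: next=.  (t=0,i=5, bit2=0)
  nb ..#: next=#  (t=0,i=0, bit1=1)
  nb ...: next=#  (t=0,i=7, bit0=1)
  bits 10010011 = 147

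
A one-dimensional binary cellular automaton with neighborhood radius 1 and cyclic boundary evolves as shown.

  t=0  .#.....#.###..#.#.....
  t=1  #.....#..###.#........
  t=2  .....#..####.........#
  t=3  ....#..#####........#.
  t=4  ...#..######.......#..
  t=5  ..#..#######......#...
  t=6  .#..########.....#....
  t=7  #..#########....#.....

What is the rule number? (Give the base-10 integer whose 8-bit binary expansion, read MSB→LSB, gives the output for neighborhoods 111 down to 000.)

  nb ###: next=#  (t=0,i=10, bit7=1)
  nb ##.: next=#  (t=0,i=11, bit6=1)
  nb #.#: next=.  (t=0,i=8, bit5=0)
  nb #..: next=.  (t=0,i=2, bit4=0)
  nb .##: next=#  (t=0,i=9, bit3=1)
  nb .#.: next=.  (t=0,i=1, bit2=0)
  nb ..#: next=#  (t=0,i=0, bit1=1)
  nb ...: next=.  (t=0,i=3, bit0=0)
  bits 11001010 = 202

202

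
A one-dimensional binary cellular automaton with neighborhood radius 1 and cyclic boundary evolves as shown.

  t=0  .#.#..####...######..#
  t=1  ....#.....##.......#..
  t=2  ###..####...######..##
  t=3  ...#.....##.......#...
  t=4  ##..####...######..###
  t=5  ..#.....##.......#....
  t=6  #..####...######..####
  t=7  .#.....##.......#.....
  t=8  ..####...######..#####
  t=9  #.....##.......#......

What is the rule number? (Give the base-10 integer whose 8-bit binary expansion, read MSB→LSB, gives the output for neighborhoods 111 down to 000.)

  ###|.  b7=0 t=0,i=7
  ##.|.  b6=0 t=0,i=9
  #.#|.  b5=0 t=0,i=0
  #..|#  b4=1 t=0,i=4
  .##|.  b3=0 t=0,i=6
  .#.|.  b2=0 t=0,i=1
  ..#|.  b1=0 t=0,i=5
  ...|#  b0=1 t=0,i=11
  bits 00010001 = 17

17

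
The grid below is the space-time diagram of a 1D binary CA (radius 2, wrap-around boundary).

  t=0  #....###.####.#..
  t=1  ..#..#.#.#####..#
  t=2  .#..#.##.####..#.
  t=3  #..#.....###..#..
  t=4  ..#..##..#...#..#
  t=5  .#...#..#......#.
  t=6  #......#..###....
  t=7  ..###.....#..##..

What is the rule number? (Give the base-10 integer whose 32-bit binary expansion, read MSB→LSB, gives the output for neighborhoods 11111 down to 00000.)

3852829889

  [31] ##### => #  t=1,i=11
  [30] ####. => #  t=0,i=11
  [29] ###.# => #  t=0,i=7
  [28] ###.. => .  t=1,i=13
  [27] ##.## => .  t=0,i=8
  [26] ##.#. => #  t=0,i=13
  [25] ##..# => .  t=1,i=14
  [24] ##... => #  t=6,i=13
  [23] #.### => #  t=0,i=9
  [22] #.##. => .  t=2,i=6
  [21] #.#.# => #  t=1,i=7
  [20] #.#.. => .  t=0,i=14
  [19] #..## => .  t=4,i=4
  [18] #..#. => #  t=0,i=16
  [17] #...# => .  t=4,i=11
  [16] #.... => #  t=0,i=2
  [15] .#### => #  t=0,i=10
  [14] .###. => .  t=0,i=6
  [13] .##.# => .  t=2,i=7
  [12] .##.. => .  t=4,i=6
  [11] .#.## => .  t=1,i=8
  [10] .#.#. => #  t=1,i=6
  [9] .#..# => .  t=0,i=15
  [8] .#... => .  t=0,i=1
  [7] ..### => #  t=0,i=5
  [6] ..##. => #  t=4,i=5
  [5] ..#.# => .  t=1,i=5
  [4] ..#.. => .  t=0,i=0
  [3] ...## => .  t=0,i=4
  [2] ...#. => .  t=4,i=12
  [1] ....# => .  t=0,i=3
  [0] ..... => #  t=3,i=6
  bits 11100101101001011000010011000001 = 3852829889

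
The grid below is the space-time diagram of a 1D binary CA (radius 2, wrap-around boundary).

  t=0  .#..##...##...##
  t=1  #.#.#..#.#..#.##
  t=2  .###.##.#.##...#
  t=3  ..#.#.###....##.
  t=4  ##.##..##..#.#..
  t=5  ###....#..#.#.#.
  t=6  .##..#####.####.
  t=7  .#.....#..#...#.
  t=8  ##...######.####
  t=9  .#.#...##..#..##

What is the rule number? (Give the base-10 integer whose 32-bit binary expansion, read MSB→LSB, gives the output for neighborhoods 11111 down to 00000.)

2619762262

  nb #####: next=#  (t=6,i=7, bit31=1)
  nb ####.: next=.  (t=6,i=8, bit30=0)
  nb ###.#: next=.  (t=1,i=0, bit29=0)
  nb ###..: next=#  (t=3,i=8, bit28=1)
  nb ##.##: next=#  (t=2,i=4, bit27=1)
  nb ##.#.: next=#  (t=0,i=0, bit26=1)
  nb ##..#: next=.  (t=4,i=5, bit25=0)
  nb ##...: next=.  (t=0,i=6, bit24=0)
  nb #.###: next=.  (t=1,i=14, bit23=0)
  nb #.##.: next=.  (t=2,i=5, bit22=0)
  nb #.#.#: next=#  (t=1,i=2, bit21=1)
  nb #.#..: next=.  (t=0,i=1, bit20=0)
  nb #..##: next=.  (t=0,i=3, bit19=0)
  nb #..#.: next=#  (t=1,i=6, bit18=1)
  nb #...#: next=#  (t=0,i=7, bit17=1)
  nb #....: next=.  (t=3,i=10, bit16=0)
  nb .####: next=.  (t=6,i=6, bit15=0)
  nb .###.: next=#  (t=1,i=15, bit14=1)
  nb .##.#: next=#  (t=0,i=15, bit13=1)
  nb .##..: next=.  (t=0,i=5, bit12=0)
  nb .#.##: next=.  (t=1,i=13, bit11=0)
  nb .#.#.: next=#  (t=1,i=3, bit10=1)
  nb .#..#: next=#  (t=0,i=2, bit9=1)
  nb .#...: next=.  (t=7,i=2, bit8=0)
  nb ..###: next=.  (t=6,i=5, bit7=0)
  nb ..##.: next=#  (t=0,i=4, bit6=1)
  nb ..#.#: next=.  (t=1,i=7, bit5=0)
  nb ..#..: next=#  (t=5,i=7, bit4=1)
  nb ...##: next=.  (t=0,i=8, bit3=0)
  nb ...#.: next=#  (t=2,i=14, bit2=1)
  nb ....#: next=#  (t=3,i=11, bit1=1)
  nb .....: next=.  (t=7,i=4, bit0=0)
  bits 10011100001001100110011001010110 = 2619762262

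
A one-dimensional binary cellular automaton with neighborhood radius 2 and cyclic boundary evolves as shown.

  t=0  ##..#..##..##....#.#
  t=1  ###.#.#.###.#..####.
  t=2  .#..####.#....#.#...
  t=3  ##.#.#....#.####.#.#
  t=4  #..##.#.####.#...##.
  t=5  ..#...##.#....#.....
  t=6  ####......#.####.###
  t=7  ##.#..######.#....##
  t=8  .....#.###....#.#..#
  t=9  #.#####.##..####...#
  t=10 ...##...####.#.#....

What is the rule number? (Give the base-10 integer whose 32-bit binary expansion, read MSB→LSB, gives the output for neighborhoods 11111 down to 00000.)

  [31] ##### => #  t=6,i=0
  [30] ####. => .  t=1,i=17
  [29] ###.# => .  t=1,i=2
  [28] ###.. => #  t=0,i=1
  [27] ##.## => .  t=1,i=19
  [26] ##.#. => .  t=1,i=3
  [25] ##..# => #  t=0,i=2
  [24] ##... => .  t=0,i=13
  [23] #.### => .  t=0,i=19
  [22] #.##. => #  t=9,i=8
  [21] #.#.# => #  t=1,i=4
  [20] #.#.. => .  t=1,i=12
  [19] #..## => #  t=0,i=6
  [18] #..#. => .  t=0,i=3
  [17] #...# => .  t=4,i=15
  [16] #.... => .  t=0,i=14
  [15] .#### => #  t=1,i=16
  [14] .###. => #  t=0,i=0
  [13] .##.# => .  t=4,i=4
  [12] .##.. => #  t=0,i=8
  [11] .#.## => #  t=0,i=18
  [10] .#.#. => #  t=1,i=5
  [9] .#..# => .  t=0,i=5
  [8] .#... => #  t=2,i=10
  [7] ..### => .  t=1,i=15
  [6] ..##. => .  t=0,i=7
  [5] ..#.# => #  t=0,i=17
  [4] ..#.. => #  t=0,i=4
  [3] ...## => .  t=4,i=16
  [2] ...#. => #  t=0,i=16
  [1] ....# => #  t=0,i=15
  [0] ..... => #  t=5,i=17
  bits 10010010011010001101110100110111 = 2456345911

2456345911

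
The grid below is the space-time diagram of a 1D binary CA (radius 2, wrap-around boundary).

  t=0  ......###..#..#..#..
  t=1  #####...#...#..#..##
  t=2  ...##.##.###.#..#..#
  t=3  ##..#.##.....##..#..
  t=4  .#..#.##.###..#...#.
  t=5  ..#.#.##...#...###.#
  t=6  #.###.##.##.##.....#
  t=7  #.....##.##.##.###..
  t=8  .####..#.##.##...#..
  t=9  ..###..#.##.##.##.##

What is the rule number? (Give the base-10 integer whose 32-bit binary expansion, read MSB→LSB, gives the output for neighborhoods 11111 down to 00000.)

1349760807

  nb #####: next=.  (t=1,i=0, bit31=0)
  nb ####.: next=#  (t=1,i=3, bit30=1)
  nb ###.#: next=.  (t=2,i=11, bit29=0)
  nb ###..: next=#  (t=0,i=8, bit28=1)
  nb ##.##: next=.  (t=2,i=5, bit27=0)
  nb ##.#.: next=.  (t=2,i=12, bit26=0)
  nb ##..#: next=.  (t=0,i=9, bit25=0)
  nb ##...: next=.  (t=1,i=5, bit24=0)
  nb #.###: next=.  (t=2,i=9, bit23=0)
  nb #.##.: next=#  (t=2,i=6, bit22=1)
  nb #.#.#: next=#  (t=5,i=4, bit21=1)
  nb #.#..: next=#  (t=2,i=13, bit20=1)
  nb #..##: next=.  (t=1,i=17, bit19=0)
  nb #..#.: next=.  (t=0,i=10, bit18=0)
  nb #...#: next=#  (t=1,i=6, bit17=1)
  nb #....: next=#  (t=0,i=19, bit16=1)
  nb .####: next=#  (t=1,i=19, bit15=1)
  nb .###.: next=.  (t=0,i=7, bit14=0)
  nb .##.#: next=#  (t=2,i=4, bit13=1)
  nb .##..: next=#  (t=3,i=1, bit12=1)
  nb .#.##: next=.  (t=3,i=5, bit11=0)
  nb .#.#.: next=#  (t=5,i=3, bit10=1)
  nb .#..#: next=#  (t=0,i=12, bit9=1)
  nb .#...: next=#  (t=0,i=18, bit8=1)
  nb ..###: next=.  (t=0,i=6, bit7=0)
  nb ..##.: next=.  (t=2,i=3, bit6=0)
  nb ..#.#: next=#  (t=3,i=4, bit5=1)
  nb ..#..: next=.  (t=0,i=11, bit4=0)
  nb ...##: next=.  (t=0,i=5, bit3=0)
  nb ...#.: next=#  (t=1,i=7, bit2=1)
  nb ....#: next=#  (t=0,i=4, bit1=1)
  nb .....: next=#  (t=0,i=0, bit0=1)
  bits 01010000011100111011011100100111 = 1349760807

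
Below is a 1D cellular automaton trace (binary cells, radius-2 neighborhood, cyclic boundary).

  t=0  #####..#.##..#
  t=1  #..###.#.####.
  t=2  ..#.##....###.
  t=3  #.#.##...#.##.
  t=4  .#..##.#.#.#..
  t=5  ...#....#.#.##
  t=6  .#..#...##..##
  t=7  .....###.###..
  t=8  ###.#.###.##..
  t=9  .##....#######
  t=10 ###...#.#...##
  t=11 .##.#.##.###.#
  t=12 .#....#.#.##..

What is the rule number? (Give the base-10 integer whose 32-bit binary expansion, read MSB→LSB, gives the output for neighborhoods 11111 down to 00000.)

  ##### -> .   bit 31 = 0  t=0,i=1
  ####. -> #   bit 30 = 1  t=0,i=3
  ###.# -> #   bit 29 = 1  t=1,i=5
  ###.. -> #   bit 28 = 1  t=0,i=4
  ##.## -> #   bit 27 = 1  t=7,i=8
  ##.#. -> .   bit 26 = 0  t=1,i=6
  ##..# -> #   bit 25 = 1  t=0,i=5
  ##... -> .   bit 24 = 0  t=2,i=6
  #.### -> .   bit 23 = 0  t=1,i=9
  #.##. -> #   bit 22 = 1  t=0,i=9
  #.#.# -> .   bit 21 = 0  t=1,i=7
  #.#.. -> .   bit 20 = 0  t=1,i=0
  #..## -> #   bit 19 = 1  t=0,i=12
  #..#. -> .   bit 18 = 0  t=0,i=6
  #...# -> #   bit 17 = 1  t=2,i=0
  #.... -> .   bit 16 = 0  t=2,i=7
  .#### -> #   bit 15 = 1  t=0,i=0
  .###. -> #   bit 14 = 1  t=1,i=4
  .##.# -> .   bit 13 = 0  t=3,i=12
  .##.. -> #   bit 12 = 1  t=0,i=10
  .#.## -> .   bit 11 = 0  t=0,i=8
  .#.#. -> #   bit 10 = 1  t=3,i=1
  .#..# -> .   bit 9 = 0  t=1,i=1
  .#... -> #   bit 8 = 1  t=4,i=12
  ..### -> .   bit 7 = 0  t=0,i=13
  ..##. -> .   bit 6 = 0  t=4,i=4
  ..#.# -> #   bit 5 = 1  t=0,i=7
  ..#.. -> .   bit 4 = 0  t=4,i=1
  ...## -> #   bit 3 = 1  t=2,i=9
  ...#. -> .   bit 2 = 0  t=2,i=1
  ....# -> .   bit 1 = 0  t=2,i=8
  ..... -> #   bit 0 = 1  t=7,i=0
  bits 01111010010010101101010100101001 = 2051724585

2051724585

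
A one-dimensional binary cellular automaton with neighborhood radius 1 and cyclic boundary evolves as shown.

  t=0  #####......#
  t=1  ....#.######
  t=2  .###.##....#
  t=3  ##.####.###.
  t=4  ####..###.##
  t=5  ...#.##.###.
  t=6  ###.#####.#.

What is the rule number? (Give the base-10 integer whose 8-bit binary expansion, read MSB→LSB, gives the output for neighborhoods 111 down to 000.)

107

  ### -> .   bit 7 = 0  t=0,i=0
  ##. -> #   bit 6 = 1  t=0,i=4
  #.# -> #   bit 5 = 1  t=1,i=5
  #.. -> .   bit 4 = 0  t=0,i=5
  .## -> #   bit 3 = 1  t=0,i=11
  .#. -> .   bit 2 = 0  t=1,i=4
  ..# -> #   bit 1 = 1  t=0,i=10
  ... -> #   bit 0 = 1  t=0,i=6
  bits 01101011 = 107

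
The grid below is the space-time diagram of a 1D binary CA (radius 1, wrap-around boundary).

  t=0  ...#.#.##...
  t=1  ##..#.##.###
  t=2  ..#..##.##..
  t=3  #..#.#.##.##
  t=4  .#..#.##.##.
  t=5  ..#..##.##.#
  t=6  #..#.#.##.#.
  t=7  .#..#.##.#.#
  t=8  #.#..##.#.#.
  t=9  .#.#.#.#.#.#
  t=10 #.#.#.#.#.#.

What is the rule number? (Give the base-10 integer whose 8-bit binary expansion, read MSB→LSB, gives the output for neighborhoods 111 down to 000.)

  [7] ### => .  t=1,i=0
  [6] ##. => .  t=0,i=8
  [5] #.# => #  t=0,i=4
  [4] #.. => #  t=0,i=9
  [3] .## => #  t=0,i=7
  [2] .#. => .  t=0,i=3
  [1] ..# => .  t=0,i=2
  [0] ... => #  t=0,i=0
  bits 00111001 = 57

57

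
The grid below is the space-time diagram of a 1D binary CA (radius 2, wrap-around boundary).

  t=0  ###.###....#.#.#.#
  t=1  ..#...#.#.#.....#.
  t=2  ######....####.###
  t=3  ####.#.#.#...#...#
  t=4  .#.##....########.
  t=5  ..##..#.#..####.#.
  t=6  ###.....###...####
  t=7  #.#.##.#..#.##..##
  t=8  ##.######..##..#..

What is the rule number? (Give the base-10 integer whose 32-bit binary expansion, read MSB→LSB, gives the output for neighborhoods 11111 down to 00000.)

3025873757

  nb #####: next=#  (t=2,i=0, bit31=1)
  nb ####.: next=.  (t=0,i=1, bit30=0)
  nb ###.#: next=#  (t=0,i=2, bit29=1)
  nb ###..: next=#  (t=0,i=6, bit28=1)
  nb ##.##: next=.  (t=0,i=3, bit27=0)
  nb ##.#.: next=#  (t=3,i=4, bit26=1)
  nb ##..#: next=.  (t=4,i=17, bit25=0)
  nb ##...: next=.  (t=0,i=7, bit24=0)
  nb #.###: next=.  (t=0,i=4, bit23=0)
  nb #.##.: next=#  (t=4,i=3, bit22=1)
  nb #.#.#: next=.  (t=0,i=13, bit21=0)
  nb #.#..: next=#  (t=1,i=10, bit20=1)
  nb #..##: next=#  (t=5,i=10, bit19=1)
  nb #..#.: next=.  (t=4,i=0, bit18=0)
  nb #...#: next=#  (t=1,i=0, bit17=1)
  nb #....: next=#  (t=0,i=8, bit16=1)
  nb .####: next=.  (t=0,i=0, bit15=0)
  nb .###.: next=.  (t=0,i=5, bit14=0)
  nb .##.#: next=#  (t=7,i=5, bit13=1)
  nb .##..: next=.  (t=4,i=4, bit12=0)
  nb .#.##: next=#  (t=0,i=16, bit11=1)
  nb .#.#.: next=.  (t=0,i=12, bit10=0)
  nb .#..#: next=#  (t=5,i=9, bit9=1)
  nb .#...: next=#  (t=1,i=3, bit8=1)
  nb ..###: next=.  (t=2,i=10, bit7=0)
  nb ..##.: next=#  (t=5,i=2, bit6=1)
  nb ..#.#: next=.  (t=0,i=11, bit5=0)
  nb ..#..: next=#  (t=1,i=2, bit4=1)
  nb ...##: next=#  (t=2,i=9, bit3=1)
  nb ...#.: next=#  (t=0,i=10, bit2=1)
  nb ....#: next=.  (t=0,i=9, bit1=0)
  nb .....: next=#  (t=1,i=13, bit0=1)
  bits 10110100010110110010101101011101 = 3025873757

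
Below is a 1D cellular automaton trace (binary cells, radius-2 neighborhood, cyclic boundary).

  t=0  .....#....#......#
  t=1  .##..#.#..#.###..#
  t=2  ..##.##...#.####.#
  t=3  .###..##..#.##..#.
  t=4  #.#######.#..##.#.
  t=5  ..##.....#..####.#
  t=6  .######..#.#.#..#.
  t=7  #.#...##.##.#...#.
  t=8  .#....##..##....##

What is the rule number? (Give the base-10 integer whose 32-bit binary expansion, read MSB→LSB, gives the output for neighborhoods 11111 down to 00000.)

  #####|.  b31=0 t=4,i=4
  ####.|.  b30=0 t=2,i=14
  ###.#|.  b29=0 t=2,i=15
  ###..|#  b28=1 t=1,i=14
  ##.##|.  b27=0 t=2,i=4
  ##.#.|#  b26=1 t=2,i=16
  ##..#|#  b25=1 t=1,i=3
  ##...|#  b24=1 t=2,i=7
  #.###|#  b23=1 t=1,i=12
  #.##.|.  b22=0 t=1,i=1
  #.#.#|.  b21=0 t=4,i=0
  #.#..|.  b20=0 t=1,i=7
  #..##|#  b19=1 t=2,i=1
  #..#.|.  b18=0 t=1,i=4
  #...#|.  b17=0 t=2,i=8
  #....|#  b16=1 t=0,i=1
  .####|#  b15=1 t=2,i=13
  .###.|#  b14=1 t=1,i=13
  .##.#|#  b13=1 t=2,i=3
  .##..|#  b12=1 t=1,i=2
  .#.##|.  b11=0 t=1,i=0
  .#.#.|#  b10=1 t=1,i=6
  .#..#|.  b9=0 t=1,i=8
  .#...|.  b8=0 t=0,i=0
  ..###|.  b7=0 t=3,i=1
  ..##.|#  b6=1 t=2,i=2
  ..#.#|#  b5=1 t=1,i=5
  ..#..|#  b4=1 t=0,i=5
  ...##|.  b3=0 t=7,i=5
  ...#.|.  b2=0 t=0,i=4
  ....#|.  b1=0 t=0,i=3
  .....|#  b0=1 t=0,i=2
  bits 00010111100010011111010001110001 = 394916977

394916977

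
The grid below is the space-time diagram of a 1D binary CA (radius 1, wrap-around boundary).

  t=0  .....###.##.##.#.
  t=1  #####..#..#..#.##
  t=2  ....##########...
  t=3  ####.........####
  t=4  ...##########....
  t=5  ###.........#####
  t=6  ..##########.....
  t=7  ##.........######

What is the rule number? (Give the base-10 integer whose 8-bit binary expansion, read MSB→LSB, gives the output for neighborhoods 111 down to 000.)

87

  ###|.  b7=0 t=0,i=6
  ##.|#  b6=1 t=0,i=7
  #.#|.  b5=0 t=0,i=8
  #..|#  b4=1 t=0,i=16
  .##|.  b3=0 t=0,i=5
  .#.|#  b2=1 t=0,i=15
  ..#|#  b1=1 t=0,i=4
  ...|#  b0=1 t=0,i=0
  bits 01010111 = 87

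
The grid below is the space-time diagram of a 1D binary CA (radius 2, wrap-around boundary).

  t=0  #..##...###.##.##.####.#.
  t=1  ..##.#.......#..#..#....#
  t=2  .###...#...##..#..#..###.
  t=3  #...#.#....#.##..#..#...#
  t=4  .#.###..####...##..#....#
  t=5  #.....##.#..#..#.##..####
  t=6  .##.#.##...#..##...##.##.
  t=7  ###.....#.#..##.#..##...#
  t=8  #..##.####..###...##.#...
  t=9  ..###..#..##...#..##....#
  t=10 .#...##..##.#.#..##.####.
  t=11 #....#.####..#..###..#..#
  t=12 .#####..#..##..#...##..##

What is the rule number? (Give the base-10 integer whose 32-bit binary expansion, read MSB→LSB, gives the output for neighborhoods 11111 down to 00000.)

2198709350

  #####|#  b31=1 t=5,i=23
  ####.|.  b30=0 t=0,i=20
  ###.#|.  b29=0 t=0,i=10
  ###..|.  b28=0 t=2,i=3
  ##.##|.  b27=0 t=0,i=11
  ##.#.|.  b26=0 t=0,i=22
  ##..#|#  b25=1 t=2,i=13
  ##...|#  b24=1 t=0,i=5
  #.###|.  b23=0 t=0,i=18
  #.##.|.  b22=0 t=0,i=12
  #.#.#|.  b21=0 t=0,i=23
  #.#..|.  b20=0 t=0,i=0
  #..##|#  b19=1 t=0,i=2
  #..#.|#  b18=1 t=1,i=15
  #...#|.  b17=0 t=0,i=6
  #....|#  b16=1 t=1,i=7
  .####|#  b15=1 t=0,i=19
  .###.|.  b14=0 t=0,i=9
  .##.#|#  b13=1 t=0,i=13
  .##..|.  b12=0 t=0,i=4
  .#.##|.  b11=0 t=3,i=12
  .#.#.|#  b10=1 t=0,i=24
  .#..#|.  b9=0 t=0,i=1
  .#...|.  b8=0 t=1,i=6
  ..###|.  b7=0 t=0,i=8
  ..##.|#  b6=1 t=0,i=3
  ..#.#|#  b5=1 t=3,i=4
  ..#..|.  b4=0 t=1,i=13
  ...##|.  b3=0 t=0,i=7
  ...#.|#  b2=1 t=1,i=12
  ....#|#  b1=1 t=1,i=11
  .....|.  b0=0 t=1,i=8
  bits 10000011000011011010010001100110 = 2198709350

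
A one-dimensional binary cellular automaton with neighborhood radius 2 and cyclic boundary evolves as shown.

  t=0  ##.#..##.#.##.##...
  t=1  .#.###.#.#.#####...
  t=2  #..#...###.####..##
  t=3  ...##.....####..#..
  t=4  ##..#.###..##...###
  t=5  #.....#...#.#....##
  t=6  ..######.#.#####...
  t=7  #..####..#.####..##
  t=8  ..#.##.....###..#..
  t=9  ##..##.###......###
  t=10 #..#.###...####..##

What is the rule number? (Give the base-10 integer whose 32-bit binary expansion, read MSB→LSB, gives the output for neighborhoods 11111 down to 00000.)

3371808535

  [31] ##### => #  t=1,i=13
  [30] ####. => #  t=1,i=14
  [29] ###.# => .  t=1,i=5
  [28] ###.. => .  t=1,i=15
  [27] ##.## => #  t=0,i=13
  [26] ##.#. => .  t=0,i=2
  [25] ##..# => .  t=2,i=1
  [24] ##... => .  t=0,i=16
  [23] #.### => #  t=1,i=3
  [22] #.##. => #  t=0,i=11
  [21] #.#.# => #  t=0,i=9
  [20] #.#.. => #  t=0,i=3
  [19] #..## => #  t=0,i=5
  [18] #..#. => .  t=2,i=2
  [17] #...# => .  t=0,i=17
  [16] #.... => #  t=1,i=17
  [15] .#### => #  t=1,i=12
  [14] .###. => .  t=1,i=4
  [13] .##.# => #  t=0,i=1
  [12] .##.. => #  t=0,i=15
  [11] .#.## => .  t=0,i=10
  [10] .#.#. => #  t=1,i=8
  [9] .#..# => #  t=0,i=4
  [8] .#... => #  t=2,i=4
  [7] ..### => .  t=2,i=7
  [6] ..##. => .  t=0,i=0
  [5] ..#.# => .  t=1,i=1
  [4] ..#.. => #  t=2,i=3
  [3] ...## => .  t=0,i=18
  [2] ...#. => #  t=1,i=0
  [1] ....# => #  t=1,i=18
  [0] ..... => #  t=3,i=0
  bits 11001000111110011011011100010111 = 3371808535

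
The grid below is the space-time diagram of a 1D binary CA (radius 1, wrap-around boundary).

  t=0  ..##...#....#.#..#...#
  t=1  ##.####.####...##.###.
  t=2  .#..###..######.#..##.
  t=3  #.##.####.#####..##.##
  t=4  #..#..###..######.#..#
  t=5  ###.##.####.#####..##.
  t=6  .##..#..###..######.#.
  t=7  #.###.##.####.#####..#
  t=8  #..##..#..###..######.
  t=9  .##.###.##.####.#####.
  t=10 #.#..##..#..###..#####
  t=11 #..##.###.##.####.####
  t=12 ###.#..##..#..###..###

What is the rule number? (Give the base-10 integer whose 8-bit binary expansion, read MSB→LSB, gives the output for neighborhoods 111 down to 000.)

211

  [7] ### => #  t=1,i=4
  [6] ##. => #  t=0,i=3
  [5] #.# => .  t=0,i=13
  [4] #.. => #  t=0,i=0
  [3] .## => .  t=0,i=2
  [2] .#. => .  t=0,i=7
  [1] ..# => #  t=0,i=1
  [0] ... => #  t=0,i=5
  bits 11010011 = 211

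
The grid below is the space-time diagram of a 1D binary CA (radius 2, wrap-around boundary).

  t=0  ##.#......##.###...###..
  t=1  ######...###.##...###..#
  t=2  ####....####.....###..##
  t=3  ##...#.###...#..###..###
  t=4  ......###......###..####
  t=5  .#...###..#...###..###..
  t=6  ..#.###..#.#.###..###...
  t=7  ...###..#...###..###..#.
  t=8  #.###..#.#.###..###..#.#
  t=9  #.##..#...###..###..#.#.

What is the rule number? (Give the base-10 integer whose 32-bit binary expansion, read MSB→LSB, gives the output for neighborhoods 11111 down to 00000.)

  nb #####: next=#  (t=1,i=1, bit31=1)
  nb ####.: next=.  (t=1,i=4, bit30=0)
  nb ###.#: next=#  (t=1,i=11, bit29=1)
  nb ###..: next=.  (t=0,i=15, bit28=0)
  nb ##.##: next=.  (t=0,i=12, bit27=0)
  nb ##.#.: next=#  (t=0,i=2, bit26=1)
  nb ##..#: next=.  (t=0,i=22, bit25=0)
  nb ##...: next=.  (t=0,i=16, bit24=0)
  nb #.###: next=#  (t=0,i=13, bit23=1)
  nb #.##.: next=.  (t=1,i=13, bit22=0)
  nb #.#.#: next=.  (t=6,i=11, bit21=0)
  nb #.#..: next=#  (t=0,i=3, bit20=1)
  nb #..##: next=#  (t=0,i=23, bit19=1)
  nb #..#.: next=#  (t=5,i=9, bit18=1)
  nb #...#: next=.  (t=0,i=17, bit17=0)
  nb #....: next=#  (t=0,i=5, bit16=1)
  nb .####: next=#  (t=1,i=0, bit15=1)
  nb .###.: next=#  (t=0,i=14, bit14=1)
  nb .##.#: next=#  (t=0,i=1, bit13=1)
  nb .##..: next=.  (t=1,i=14, bit12=0)
  nb .#.##: next=#  (t=3,i=6, bit11=1)
  nb .#.#.: next=.  (t=6,i=10, bit10=0)
  nb .#..#: next=.  (t=3,i=14, bit9=0)
  nb .#...: next=#  (t=0,i=4, bit8=1)
  nb ..###: next=#  (t=0,i=19, bit7=1)
  nb ..##.: next=#  (t=0,i=0, bit6=1)
  nb ..#.#: next=.  (t=3,i=5, bit5=0)
  nb ..#..: next=.  (t=3,i=13, bit4=0)
  nb ...##: next=#  (t=0,i=9, bit3=1)
  nb ...#.: next=.  (t=3,i=4, bit2=0)
  nb ....#: next=.  (t=0,i=8, bit1=0)
  nb .....: next=.  (t=0,i=6, bit0=0)
  bits 10100100100111011110100111001000 = 2761812424

2761812424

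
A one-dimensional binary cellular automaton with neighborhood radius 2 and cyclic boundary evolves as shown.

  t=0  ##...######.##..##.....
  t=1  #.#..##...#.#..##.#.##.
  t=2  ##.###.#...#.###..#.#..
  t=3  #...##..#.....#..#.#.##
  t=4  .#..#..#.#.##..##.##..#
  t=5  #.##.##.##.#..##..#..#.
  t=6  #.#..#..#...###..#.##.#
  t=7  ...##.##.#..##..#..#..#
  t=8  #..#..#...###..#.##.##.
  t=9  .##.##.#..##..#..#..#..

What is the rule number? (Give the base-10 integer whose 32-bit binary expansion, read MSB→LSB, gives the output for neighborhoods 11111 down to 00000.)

  nb #####: next=.  (t=0,i=7, bit31=0)
  nb ####.: next=.  (t=0,i=9, bit30=0)
  nb ###.#: next=#  (t=0,i=10, bit29=1)
  nb ###..: next=.  (t=2,i=15, bit28=0)
  nb ##.##: next=.  (t=0,i=11, bit27=0)
  nb ##.#.: next=.  (t=1,i=17, bit26=0)
  nb ##..#: next=.  (t=0,i=14, bit25=0)
  nb ##...: next=#  (t=0,i=2, bit24=1)
  nb #.###: next=.  (t=2,i=3, bit23=0)
  nb #.##.: next=#  (t=0,i=12, bit22=1)
  nb #.#.#: next=#  (t=1,i=0, bit21=1)
  nb #.#..: next=.  (t=1,i=2, bit20=0)
  nb #..##: next=#  (t=0,i=15, bit19=1)
  nb #..#.: next=#  (t=2,i=17, bit18=1)
  nb #...#: next=.  (t=0,i=3, bit17=0)
  nb #....: next=.  (t=0,i=19, bit16=0)
  nb .####: next=#  (t=0,i=6, bit15=1)
  nb .###.: next=#  (t=2,i=4, bit14=1)
  nb .##.#: next=.  (t=1,i=16, bit13=0)
  nb .##..: next=.  (t=0,i=1, bit12=0)
  nb .#.##: next=.  (t=1,i=19, bit11=0)
  nb .#.#.: next=#  (t=1,i=1, bit10=1)
  nb .#..#: next=#  (t=1,i=3, bit9=1)
  nb .#...: next=#  (t=2,i=8, bit8=1)
  nb ..###: next=#  (t=0,i=5, bit7=1)
  nb ..##.: next=#  (t=0,i=0, bit6=1)
  nb ..#.#: next=.  (t=1,i=10, bit5=0)
  nb ..#..: next=.  (t=3,i=8, bit4=0)
  nb ...##: next=.  (t=0,i=4, bit3=0)
  nb ...#.: next=.  (t=1,i=9, bit2=0)
  nb ....#: next=#  (t=0,i=21, bit1=1)
  nb .....: next=#  (t=0,i=20, bit0=1)
  bits 00100001011011001100011111000011 = 560777155

560777155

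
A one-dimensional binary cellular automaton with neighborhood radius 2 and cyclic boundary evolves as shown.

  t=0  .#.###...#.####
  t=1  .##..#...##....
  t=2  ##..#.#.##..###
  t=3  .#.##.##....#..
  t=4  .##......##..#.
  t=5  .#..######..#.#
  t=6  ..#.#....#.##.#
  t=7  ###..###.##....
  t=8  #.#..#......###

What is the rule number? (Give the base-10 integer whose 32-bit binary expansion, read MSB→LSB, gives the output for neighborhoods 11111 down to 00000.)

270863339

  nb #####: next=.  (t=2,i=14, bit31=0)
  nb ####.: next=.  (t=0,i=13, bit30=0)
  nb ###.#: next=.  (t=0,i=14, bit29=0)
  nb ###..: next=#  (t=0,i=5, bit28=1)
  nb ##.##: next=.  (t=3,i=5, bit27=0)
  nb ##.#.: next=.  (t=0,i=0, bit26=0)
  nb ##..#: next=.  (t=1,i=3, bit25=0)
  nb ##...: next=.  (t=0,i=6, bit24=0)
  nb #.###: next=.  (t=0,i=3, bit23=0)
  nb #.##.: next=.  (t=2,i=8, bit22=0)
  nb #.#.#: next=#  (t=0,i=1, bit21=1)
  nb #.#..: next=.  (t=5,i=1, bit20=0)
  nb #..##: next=.  (t=2,i=11, bit19=0)
  nb #..#.: next=#  (t=1,i=4, bit18=1)
  nb #...#: next=.  (t=0,i=7, bit17=0)
  nb #....: next=#  (t=1,i=12, bit16=1)
  nb .####: next=.  (t=0,i=12, bit15=0)
  nb .###.: next=.  (t=0,i=4, bit14=0)
  nb .##.#: next=.  (t=3,i=4, bit13=0)
  nb .##..: next=.  (t=1,i=2, bit12=0)
  nb .#.##: next=#  (t=0,i=2, bit11=1)
  nb .#.#.: next=.  (t=2,i=5, bit10=0)
  nb .#..#: next=#  (t=4,i=14, bit9=1)
  nb .#...: next=#  (t=1,i=6, bit8=1)
  nb ..###: next=#  (t=2,i=12, bit7=1)
  nb ..##.: next=#  (t=1,i=1, bit6=1)
  nb ..#.#: next=#  (t=0,i=9, bit5=1)
  nb ..#..: next=.  (t=1,i=5, bit4=0)
  nb ...##: next=#  (t=1,i=0, bit3=1)
  nb ...#.: next=.  (t=0,i=8, bit2=0)
  nb ....#: next=#  (t=1,i=14, bit1=1)
  nb .....: next=#  (t=1,i=13, bit0=1)
  bits 00010000001001010000101111101011 = 270863339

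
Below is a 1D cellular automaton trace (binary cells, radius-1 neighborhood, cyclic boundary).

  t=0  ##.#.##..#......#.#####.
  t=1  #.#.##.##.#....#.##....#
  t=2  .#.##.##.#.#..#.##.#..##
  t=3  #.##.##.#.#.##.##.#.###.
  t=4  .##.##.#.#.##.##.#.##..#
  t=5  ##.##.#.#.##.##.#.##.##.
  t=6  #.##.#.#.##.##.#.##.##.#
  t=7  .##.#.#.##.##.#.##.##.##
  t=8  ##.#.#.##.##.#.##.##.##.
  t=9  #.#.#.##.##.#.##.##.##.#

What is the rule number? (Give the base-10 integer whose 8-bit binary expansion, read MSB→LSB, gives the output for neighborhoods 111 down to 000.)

  ###|.  b7=0 t=0,i=19
  ##.|.  b6=0 t=0,i=1
  #.#|#  b5=1 t=0,i=2
  #..|#  b4=1 t=0,i=7
  .##|#  b3=1 t=0,i=0
  .#.|.  b2=0 t=0,i=3
  ..#|#  b1=1 t=0,i=8
  ...|.  b0=0 t=0,i=11
  bits 00111010 = 58

58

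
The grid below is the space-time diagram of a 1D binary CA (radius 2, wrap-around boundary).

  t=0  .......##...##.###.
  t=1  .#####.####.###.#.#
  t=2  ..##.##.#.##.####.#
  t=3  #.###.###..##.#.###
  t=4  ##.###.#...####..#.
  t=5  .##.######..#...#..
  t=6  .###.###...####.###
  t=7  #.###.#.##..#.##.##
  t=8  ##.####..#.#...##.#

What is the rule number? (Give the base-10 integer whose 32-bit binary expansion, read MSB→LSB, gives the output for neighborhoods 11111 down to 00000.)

  ##### -> #   bit 31 = 1  t=1,i=3
  ####. -> .   bit 30 = 0  t=1,i=4
  ###.# -> #   bit 29 = 1  t=1,i=5
  ###.. -> .   bit 28 = 0  t=0,i=17
  ##.## -> #   bit 27 = 1  t=0,i=14
  ##.#. -> #   bit 26 = 1  t=1,i=15
  ##..# -> .   bit 25 = 0  t=3,i=9
  ##... -> #   bit 24 = 1  t=0,i=9
  #.### -> .   bit 23 = 0  t=0,i=15
  #.##. -> .   bit 22 = 0  t=2,i=5
  #.#.# -> #   bit 21 = 1  t=1,i=16
  #.#.. -> #   bit 20 = 1  t=2,i=18
  #..## -> .   bit 19 = 0  t=2,i=1
  #..#. -> #   bit 18 = 1  t=4,i=16
  #...# -> #   bit 17 = 1  t=0,i=10
  #.... -> .   bit 16 = 0  t=0,i=0
  .#### -> #   bit 15 = 1  t=1,i=2
  .###. -> #   bit 14 = 1  t=0,i=16
  .##.# -> #   bit 13 = 1  t=0,i=13
  .##.. -> #   bit 12 = 1  t=0,i=8
  .#.## -> .   bit 11 = 0  t=1,i=0
  .#.#. -> .   bit 10 = 0  t=1,i=17
  .#..# -> #   bit 9 = 1  t=2,i=0
  .#... -> #   bit 8 = 1  t=4,i=8
  ..### -> .   bit 7 = 0  t=4,i=11
  ..##. -> #   bit 6 = 1  t=0,i=7
  ..#.# -> .   bit 5 = 0  t=4,i=17
  ..#.. -> #   bit 4 = 1  t=5,i=12
  ...## -> .   bit 3 = 0  t=0,i=6
  ...#. -> .   bit 2 = 0  t=5,i=15
  ....# -> #   bit 1 = 1  t=0,i=5
  ..... -> #   bit 0 = 1  t=0,i=1
  bits 10101101001101101111001101010011 = 2906059603

2906059603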